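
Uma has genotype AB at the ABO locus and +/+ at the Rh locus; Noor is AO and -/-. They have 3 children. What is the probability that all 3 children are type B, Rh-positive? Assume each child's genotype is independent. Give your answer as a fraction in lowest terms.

ABO cross AB × AO → 1/2 A, 1/4 B, 1/4 AB.
Rh cross +/+ × -/- → 1 Rh+; so P(type B, Rh-positive) = 1/4 × 1 = 1/4 per child.
All 3 independent: (1/4)^3 = 1/64.

1/64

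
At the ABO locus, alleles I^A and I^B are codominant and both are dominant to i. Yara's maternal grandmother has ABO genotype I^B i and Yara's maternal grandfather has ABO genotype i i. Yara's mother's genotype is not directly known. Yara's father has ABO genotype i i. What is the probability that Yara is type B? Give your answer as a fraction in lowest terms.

1/4

Yara's mother's ABO genotype from I^B i × i i: 1/2 I^B i, 1/2 i i.
Crossing each possibility with the father i i and summing P(type B): 1/2·1/2 + 1/2·0 = 1/4.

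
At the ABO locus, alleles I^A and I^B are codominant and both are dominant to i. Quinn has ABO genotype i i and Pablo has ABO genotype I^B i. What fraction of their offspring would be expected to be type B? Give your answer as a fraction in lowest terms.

ABO cross i i × I^B i → offspring phenotypes: 1/2 O, 1/2 B.
So P(type B) = 1/2.

1/2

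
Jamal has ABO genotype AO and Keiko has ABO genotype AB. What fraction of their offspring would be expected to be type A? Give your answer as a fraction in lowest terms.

1/2

ABO cross AO × AB → offspring phenotypes: 1/2 A, 1/4 B, 1/4 AB.
So P(type A) = 1/2.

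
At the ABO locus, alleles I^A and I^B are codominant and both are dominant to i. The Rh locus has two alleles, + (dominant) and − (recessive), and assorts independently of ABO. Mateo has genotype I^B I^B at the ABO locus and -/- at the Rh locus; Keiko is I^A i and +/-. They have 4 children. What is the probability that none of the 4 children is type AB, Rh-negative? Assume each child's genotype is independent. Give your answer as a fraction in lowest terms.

ABO cross I^B I^B × I^A i → 1/2 B, 1/2 AB.
Rh cross -/- × +/- → 1/2 Rh+, 1/2 Rh-; so P(type AB, Rh-negative) = 1/2 × 1/2 = 1/4 per child.
P(not type AB, Rh-negative) = 3/4 for one child; (3/4)^4 = 81/256.

81/256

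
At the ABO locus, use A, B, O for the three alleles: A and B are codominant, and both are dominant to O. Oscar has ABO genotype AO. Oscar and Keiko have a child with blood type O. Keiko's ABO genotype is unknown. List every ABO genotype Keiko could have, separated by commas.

For each candidate genotype of Keiko, check whether crossing it with AO can produce every observed child phenotype.
  AA → possible child types {A} ✗
  AB → possible child types {A, B, AB} ✗
  AO → possible child types {O, A} ✓
  BB → possible child types {B, AB} ✗
  BO → possible child types {O, A, B, AB} ✓
  OO → possible child types {O, A} ✓

AO, BO, OO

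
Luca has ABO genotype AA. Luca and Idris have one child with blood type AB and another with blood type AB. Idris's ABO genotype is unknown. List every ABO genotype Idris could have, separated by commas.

For each candidate genotype of Idris, check whether crossing it with AA can produce every observed child phenotype.
  AA → possible child types {A} ✗
  AB → possible child types {A, AB} ✓
  AO → possible child types {A} ✗
  BB → possible child types {AB} ✓
  BO → possible child types {A, AB} ✓
  OO → possible child types {A} ✗

AB, BB, BO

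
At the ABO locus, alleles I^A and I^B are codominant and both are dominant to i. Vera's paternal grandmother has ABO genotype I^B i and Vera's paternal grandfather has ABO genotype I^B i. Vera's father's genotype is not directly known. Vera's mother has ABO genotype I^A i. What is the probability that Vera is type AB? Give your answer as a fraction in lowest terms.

1/4

Vera's father's ABO genotype from I^B i × I^B i: 1/4 I^B I^B, 1/2 I^B i, 1/4 i i.
Crossing each possibility with the mother I^A i and summing P(type AB): 1/4·1/2 + 1/2·1/4 + 1/4·0 = 1/4.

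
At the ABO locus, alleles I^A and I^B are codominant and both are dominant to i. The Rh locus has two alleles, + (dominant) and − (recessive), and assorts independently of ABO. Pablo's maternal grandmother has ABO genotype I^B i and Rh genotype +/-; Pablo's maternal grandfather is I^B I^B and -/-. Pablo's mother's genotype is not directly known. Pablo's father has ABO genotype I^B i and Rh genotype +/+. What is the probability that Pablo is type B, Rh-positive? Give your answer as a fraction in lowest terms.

Pablo's mother's ABO genotype from I^B i × I^B I^B: 1/2 I^B I^B, 1/2 I^B i.
Crossing each possibility with the father I^B i and summing P(type B): 1/2·1 + 1/2·3/4 = 7/8.
Similarly for Rh via the mother's Rh distribution: P(Rh+) = 1.
Independent loci: 7/8 × 1 = 7/8.

7/8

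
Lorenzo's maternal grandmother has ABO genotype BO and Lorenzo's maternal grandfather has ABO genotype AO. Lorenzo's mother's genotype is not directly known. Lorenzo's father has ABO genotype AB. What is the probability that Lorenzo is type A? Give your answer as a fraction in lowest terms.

Lorenzo's mother's ABO genotype from BO × AO: 1/4 AB, 1/4 AO, 1/4 BO, 1/4 OO.
Crossing each possibility with the father AB and summing P(type A): 1/4·1/4 + 1/4·1/2 + 1/4·1/4 + 1/4·1/2 = 3/8.

3/8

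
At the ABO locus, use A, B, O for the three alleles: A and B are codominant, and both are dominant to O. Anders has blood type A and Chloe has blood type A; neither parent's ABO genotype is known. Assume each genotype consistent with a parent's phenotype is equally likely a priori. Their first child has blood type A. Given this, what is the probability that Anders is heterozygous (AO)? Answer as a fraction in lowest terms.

Possible genotypes: Anders ∈ {AA, AO}; Chloe ∈ {AA, AO}.
Weight each parental genotype pair by prior × P(type-A child):
  AA × AA: posterior weight 4/15.
  AA × AO: posterior weight 4/15.
  AO × AA: posterior weight 4/15.
  AO × AO: posterior weight 1/5.
Sum the posterior weight over pairs where Anders is AO: 7/15.

7/15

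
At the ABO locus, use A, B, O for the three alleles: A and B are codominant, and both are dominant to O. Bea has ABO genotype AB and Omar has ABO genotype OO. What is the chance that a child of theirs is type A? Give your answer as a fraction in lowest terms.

ABO cross AB × OO → offspring phenotypes: 1/2 A, 1/2 B.
So P(type A) = 1/2.

1/2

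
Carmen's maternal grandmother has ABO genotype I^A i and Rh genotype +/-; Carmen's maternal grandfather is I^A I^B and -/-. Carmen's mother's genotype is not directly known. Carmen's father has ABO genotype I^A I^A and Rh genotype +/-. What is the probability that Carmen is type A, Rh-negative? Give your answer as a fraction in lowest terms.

9/32

Carmen's mother's ABO genotype from I^A i × I^A I^B: 1/4 I^A I^A, 1/4 I^A I^B, 1/4 I^A i, 1/4 I^B i.
Crossing each possibility with the father I^A I^A and summing P(type A): 1/4·1 + 1/4·1/2 + 1/4·1 + 1/4·1/2 = 3/4.
Similarly for Rh via the mother's Rh distribution: P(Rh-) = 3/8.
Independent loci: 3/4 × 3/8 = 9/32.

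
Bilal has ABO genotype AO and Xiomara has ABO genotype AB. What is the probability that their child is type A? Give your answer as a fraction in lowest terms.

1/2

ABO cross AO × AB → offspring phenotypes: 1/2 A, 1/4 B, 1/4 AB.
So P(type A) = 1/2.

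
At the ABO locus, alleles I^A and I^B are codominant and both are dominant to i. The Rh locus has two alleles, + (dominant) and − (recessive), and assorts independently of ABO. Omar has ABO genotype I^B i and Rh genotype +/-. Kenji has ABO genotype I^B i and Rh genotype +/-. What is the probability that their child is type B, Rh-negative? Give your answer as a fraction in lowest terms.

ABO cross I^B i × I^B i → offspring phenotypes: 1/4 O, 3/4 B.
Rh cross +/- × +/- → 3/4 Rh+, 1/4 Rh-.
Independent loci: P(type B, Rh-negative) = 3/4 × 1/4 = 3/16.

3/16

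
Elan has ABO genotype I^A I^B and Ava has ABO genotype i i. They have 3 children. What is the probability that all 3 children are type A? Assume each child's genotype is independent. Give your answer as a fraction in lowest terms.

ABO cross I^A I^B × i i → 1/2 A, 1/2 B.
So P(type A) = 1/2 per child.
All 3 independent: (1/2)^3 = 1/8.

1/8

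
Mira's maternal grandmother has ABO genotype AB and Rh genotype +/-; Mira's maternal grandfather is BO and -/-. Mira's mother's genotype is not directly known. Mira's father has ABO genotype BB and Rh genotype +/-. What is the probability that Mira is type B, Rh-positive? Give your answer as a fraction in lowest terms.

Mira's mother's ABO genotype from AB × BO: 1/4 AB, 1/4 AO, 1/4 BB, 1/4 BO.
Crossing each possibility with the father BB and summing P(type B): 1/4·1/2 + 1/4·1/2 + 1/4·1 + 1/4·1 = 3/4.
Similarly for Rh via the mother's Rh distribution: P(Rh+) = 5/8.
Independent loci: 3/4 × 5/8 = 15/32.

15/32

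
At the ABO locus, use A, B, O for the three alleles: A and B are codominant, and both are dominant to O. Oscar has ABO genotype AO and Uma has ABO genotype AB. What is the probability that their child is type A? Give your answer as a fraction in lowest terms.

1/2

ABO cross AO × AB → offspring phenotypes: 1/2 A, 1/4 B, 1/4 AB.
So P(type A) = 1/2.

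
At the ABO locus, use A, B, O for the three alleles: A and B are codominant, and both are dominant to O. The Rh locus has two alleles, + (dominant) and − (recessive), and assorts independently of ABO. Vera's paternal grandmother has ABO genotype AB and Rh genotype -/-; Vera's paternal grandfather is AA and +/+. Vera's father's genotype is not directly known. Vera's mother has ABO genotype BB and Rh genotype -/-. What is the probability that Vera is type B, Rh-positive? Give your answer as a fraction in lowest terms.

Vera's father's ABO genotype from AB × AA: 1/2 AA, 1/2 AB.
Crossing each possibility with the mother BB and summing P(type B): 1/2·0 + 1/2·1/2 = 1/4.
Similarly for Rh via the father's Rh distribution: P(Rh+) = 1/2.
Independent loci: 1/4 × 1/2 = 1/8.

1/8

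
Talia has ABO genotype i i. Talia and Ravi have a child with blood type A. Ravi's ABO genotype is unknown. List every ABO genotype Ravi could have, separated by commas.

For each candidate genotype of Ravi, check whether crossing it with i i can produce every observed child phenotype.
  I^A I^A → possible child types {A} ✓
  I^A I^B → possible child types {A, B} ✓
  I^A i → possible child types {O, A} ✓
  I^B I^B → possible child types {B} ✗
  I^B i → possible child types {O, B} ✗
  i i → possible child types {O} ✗

I^A I^A, I^A I^B, I^A i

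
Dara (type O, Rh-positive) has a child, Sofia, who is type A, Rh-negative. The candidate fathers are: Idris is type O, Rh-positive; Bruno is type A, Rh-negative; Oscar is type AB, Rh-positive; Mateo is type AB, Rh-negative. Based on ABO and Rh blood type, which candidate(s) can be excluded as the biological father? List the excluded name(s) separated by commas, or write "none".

Idris

A candidate is excluded only if no genotype consistent with his phenotype could produce a type A, Rh-negative child with a type O, Rh-positive mother.
Idris (type O, Rh+): no genotype consistent with that phenotype can produce a type-A Rh- child with a type-O mother.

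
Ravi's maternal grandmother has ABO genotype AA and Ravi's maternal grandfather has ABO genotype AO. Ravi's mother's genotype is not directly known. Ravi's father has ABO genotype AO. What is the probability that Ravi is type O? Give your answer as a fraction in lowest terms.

Ravi's mother's ABO genotype from AA × AO: 1/2 AA, 1/2 AO.
Crossing each possibility with the father AO and summing P(type O): 1/2·0 + 1/2·1/4 = 1/8.

1/8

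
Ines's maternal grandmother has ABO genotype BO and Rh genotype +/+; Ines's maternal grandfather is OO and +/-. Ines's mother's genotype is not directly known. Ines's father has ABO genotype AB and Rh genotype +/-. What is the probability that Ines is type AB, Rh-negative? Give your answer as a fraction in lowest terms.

1/64

Ines's mother's ABO genotype from BO × OO: 1/2 BO, 1/2 OO.
Crossing each possibility with the father AB and summing P(type AB): 1/2·1/4 + 1/2·0 = 1/8.
Similarly for Rh via the mother's Rh distribution: P(Rh-) = 1/8.
Independent loci: 1/8 × 1/8 = 1/64.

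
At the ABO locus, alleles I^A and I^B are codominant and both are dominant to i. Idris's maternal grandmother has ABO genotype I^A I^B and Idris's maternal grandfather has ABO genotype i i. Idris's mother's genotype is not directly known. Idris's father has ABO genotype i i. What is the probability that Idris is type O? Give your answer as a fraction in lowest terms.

1/2

Idris's mother's ABO genotype from I^A I^B × i i: 1/2 I^A i, 1/2 I^B i.
Crossing each possibility with the father i i and summing P(type O): 1/2·1/2 + 1/2·1/2 = 1/2.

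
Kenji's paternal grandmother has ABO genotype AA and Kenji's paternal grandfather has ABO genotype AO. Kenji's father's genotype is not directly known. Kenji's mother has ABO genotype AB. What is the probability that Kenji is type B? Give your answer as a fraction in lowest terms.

1/8

Kenji's father's ABO genotype from AA × AO: 1/2 AA, 1/2 AO.
Crossing each possibility with the mother AB and summing P(type B): 1/2·0 + 1/2·1/4 = 1/8.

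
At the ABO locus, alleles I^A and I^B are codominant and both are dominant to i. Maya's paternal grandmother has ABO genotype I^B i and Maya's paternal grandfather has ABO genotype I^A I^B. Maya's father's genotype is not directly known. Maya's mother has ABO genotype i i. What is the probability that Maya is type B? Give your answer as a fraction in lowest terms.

Maya's father's ABO genotype from I^B i × I^A I^B: 1/4 I^A I^B, 1/4 I^A i, 1/4 I^B I^B, 1/4 I^B i.
Crossing each possibility with the mother i i and summing P(type B): 1/4·1/2 + 1/4·0 + 1/4·1 + 1/4·1/2 = 1/2.

1/2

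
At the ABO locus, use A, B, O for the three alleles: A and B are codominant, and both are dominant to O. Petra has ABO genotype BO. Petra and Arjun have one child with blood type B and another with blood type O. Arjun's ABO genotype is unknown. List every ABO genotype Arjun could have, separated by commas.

For each candidate genotype of Arjun, check whether crossing it with BO can produce every observed child phenotype.
  AA → possible child types {A, AB} ✗
  AB → possible child types {A, B, AB} ✗
  AO → possible child types {O, A, B, AB} ✓
  BB → possible child types {B} ✗
  BO → possible child types {O, B} ✓
  OO → possible child types {O, B} ✓

AO, BO, OO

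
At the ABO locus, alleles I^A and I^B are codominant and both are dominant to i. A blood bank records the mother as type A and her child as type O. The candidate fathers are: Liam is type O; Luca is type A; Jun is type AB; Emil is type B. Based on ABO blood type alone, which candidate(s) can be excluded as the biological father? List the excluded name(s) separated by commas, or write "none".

A candidate is excluded only if no genotype consistent with his phenotype could produce a type O child with a type A mother.
Jun (type AB): no genotype consistent with that phenotype can produce a type-O child with a type-A mother.

Jun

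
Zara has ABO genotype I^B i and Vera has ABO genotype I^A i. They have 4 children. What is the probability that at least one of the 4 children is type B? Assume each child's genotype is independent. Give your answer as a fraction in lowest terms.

175/256

ABO cross I^B i × I^A i → 1/4 O, 1/4 A, 1/4 B, 1/4 AB.
So P(type B) = 1/4 per child.
P(none) = (3/4)^4 = 81/256; P(at least one) = 1 − 81/256 = 175/256.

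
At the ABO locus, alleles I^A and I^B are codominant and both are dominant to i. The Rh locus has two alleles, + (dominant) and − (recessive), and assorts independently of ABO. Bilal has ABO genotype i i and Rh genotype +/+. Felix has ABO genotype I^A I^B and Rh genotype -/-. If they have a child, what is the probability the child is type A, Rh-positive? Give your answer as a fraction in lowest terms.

1/2

ABO cross i i × I^A I^B → offspring phenotypes: 1/2 A, 1/2 B.
Rh cross +/+ × -/- → 1 Rh+.
Independent loci: P(type A, Rh-positive) = 1/2 × 1 = 1/2.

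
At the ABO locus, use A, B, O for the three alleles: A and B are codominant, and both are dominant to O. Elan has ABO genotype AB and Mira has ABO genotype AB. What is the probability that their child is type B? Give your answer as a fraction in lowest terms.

1/4

ABO cross AB × AB → offspring phenotypes: 1/4 A, 1/4 B, 1/2 AB.
So P(type B) = 1/4.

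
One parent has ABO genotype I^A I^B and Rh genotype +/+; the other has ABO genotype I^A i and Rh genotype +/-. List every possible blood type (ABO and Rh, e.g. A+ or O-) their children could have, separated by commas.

A+, B+, AB+

Gametes from I^A I^B × I^A i give offspring ABO genotypes I^A I^A, I^A I^B, I^A i, I^B i, i.e. phenotypes A, B, AB.
Rh cross +/+ × +/- → phenotypes Rh+.
Combining independently: A+, B+, AB+.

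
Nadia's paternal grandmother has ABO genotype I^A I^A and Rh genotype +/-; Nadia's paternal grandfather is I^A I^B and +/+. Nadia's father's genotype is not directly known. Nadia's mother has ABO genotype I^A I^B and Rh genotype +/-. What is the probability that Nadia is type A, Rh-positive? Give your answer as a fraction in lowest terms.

21/64

Nadia's father's ABO genotype from I^A I^A × I^A I^B: 1/2 I^A I^A, 1/2 I^A I^B.
Crossing each possibility with the mother I^A I^B and summing P(type A): 1/2·1/2 + 1/2·1/4 = 3/8.
Similarly for Rh via the father's Rh distribution: P(Rh+) = 7/8.
Independent loci: 3/8 × 7/8 = 21/64.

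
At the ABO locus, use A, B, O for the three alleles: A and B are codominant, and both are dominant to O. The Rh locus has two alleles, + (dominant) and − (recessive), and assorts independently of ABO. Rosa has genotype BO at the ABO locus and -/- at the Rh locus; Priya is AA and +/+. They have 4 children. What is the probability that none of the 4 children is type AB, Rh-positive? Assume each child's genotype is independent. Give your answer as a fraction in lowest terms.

1/16

ABO cross BO × AA → 1/2 A, 1/2 AB.
Rh cross -/- × +/+ → 1 Rh+; so P(type AB, Rh-positive) = 1/2 × 1 = 1/2 per child.
P(not type AB, Rh-positive) = 1/2 for one child; (1/2)^4 = 1/16.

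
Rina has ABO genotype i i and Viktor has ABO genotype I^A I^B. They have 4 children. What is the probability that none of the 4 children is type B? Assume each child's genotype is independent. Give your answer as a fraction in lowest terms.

ABO cross i i × I^A I^B → 1/2 A, 1/2 B.
So P(type B) = 1/2 per child.
P(not type B) = 1/2 for one child; (1/2)^4 = 1/16.

1/16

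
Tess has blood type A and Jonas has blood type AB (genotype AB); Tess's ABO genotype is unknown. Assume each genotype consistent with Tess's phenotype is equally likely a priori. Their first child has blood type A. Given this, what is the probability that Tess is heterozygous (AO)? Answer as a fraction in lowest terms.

1/2

Possible genotypes: Tess ∈ {AA, AO}; Jonas ∈ {AB}.
Weight each parental genotype pair by prior × P(type-A child):
  AA × AB: posterior weight 1/2.
  AO × AB: posterior weight 1/2.
Sum the posterior weight over pairs where Tess is AO: 1/2.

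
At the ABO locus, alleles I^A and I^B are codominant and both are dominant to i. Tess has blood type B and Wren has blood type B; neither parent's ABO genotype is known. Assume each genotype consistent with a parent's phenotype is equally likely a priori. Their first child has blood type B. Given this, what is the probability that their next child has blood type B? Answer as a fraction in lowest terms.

19/20

Possible genotypes: Tess ∈ {I^B I^B, I^B i}; Wren ∈ {I^B I^B, I^B i}.
Weight each parental genotype pair by prior × P(type-B child):
  I^B I^B × I^B I^B: posterior weight 4/15; P(next child type B) = 1.
  I^B I^B × I^B i: posterior weight 4/15; P(next child type B) = 1.
  I^B i × I^B I^B: posterior weight 4/15; P(next child type B) = 1.
  I^B i × I^B i: posterior weight 1/5; P(next child type B) = 3/4.
Weighted sum = 19/20.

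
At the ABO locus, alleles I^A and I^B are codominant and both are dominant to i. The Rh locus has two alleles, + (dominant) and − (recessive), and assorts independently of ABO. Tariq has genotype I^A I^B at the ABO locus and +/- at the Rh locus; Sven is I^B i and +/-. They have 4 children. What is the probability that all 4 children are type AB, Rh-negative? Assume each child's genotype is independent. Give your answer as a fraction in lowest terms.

1/65536

ABO cross I^A I^B × I^B i → 1/4 A, 1/2 B, 1/4 AB.
Rh cross +/- × +/- → 3/4 Rh+, 1/4 Rh-; so P(type AB, Rh-negative) = 1/4 × 1/4 = 1/16 per child.
All 4 independent: (1/16)^4 = 1/65536.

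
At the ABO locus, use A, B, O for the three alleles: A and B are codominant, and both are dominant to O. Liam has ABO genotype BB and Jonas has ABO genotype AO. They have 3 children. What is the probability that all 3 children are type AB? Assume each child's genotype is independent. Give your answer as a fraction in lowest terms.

ABO cross BB × AO → 1/2 B, 1/2 AB.
So P(type AB) = 1/2 per child.
All 3 independent: (1/2)^3 = 1/8.

1/8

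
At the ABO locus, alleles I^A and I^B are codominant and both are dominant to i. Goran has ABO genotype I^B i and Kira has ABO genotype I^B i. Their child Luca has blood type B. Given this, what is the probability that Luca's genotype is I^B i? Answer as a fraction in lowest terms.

2/3

Cross I^B i × I^B i → 1/4 I^B I^B, 1/2 I^B i, 1/4 i i.
Type-B genotypes among offspring: I^B I^B (1/4), I^B i (1/2); total 3/4.
P(I^B i | type B) = (1/2) / (3/4) = 2/3.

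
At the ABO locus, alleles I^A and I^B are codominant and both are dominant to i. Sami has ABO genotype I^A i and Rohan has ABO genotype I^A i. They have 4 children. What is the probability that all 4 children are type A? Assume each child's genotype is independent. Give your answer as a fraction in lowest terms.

81/256

ABO cross I^A i × I^A i → 1/4 O, 3/4 A.
So P(type A) = 3/4 per child.
All 4 independent: (3/4)^4 = 81/256.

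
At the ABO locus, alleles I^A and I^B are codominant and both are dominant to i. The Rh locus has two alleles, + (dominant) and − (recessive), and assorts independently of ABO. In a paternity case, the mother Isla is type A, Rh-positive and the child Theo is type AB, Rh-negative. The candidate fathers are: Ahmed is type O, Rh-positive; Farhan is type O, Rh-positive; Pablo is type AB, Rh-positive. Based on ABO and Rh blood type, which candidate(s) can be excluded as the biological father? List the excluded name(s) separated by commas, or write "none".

Ahmed, Farhan

A candidate is excluded only if no genotype consistent with his phenotype could produce a type AB, Rh-negative child with a type A, Rh-positive mother.
Ahmed (type O, Rh+): no genotype consistent with that phenotype can produce a type-AB Rh- child with a type-A mother.
Farhan (type O, Rh+): no genotype consistent with that phenotype can produce a type-AB Rh- child with a type-A mother.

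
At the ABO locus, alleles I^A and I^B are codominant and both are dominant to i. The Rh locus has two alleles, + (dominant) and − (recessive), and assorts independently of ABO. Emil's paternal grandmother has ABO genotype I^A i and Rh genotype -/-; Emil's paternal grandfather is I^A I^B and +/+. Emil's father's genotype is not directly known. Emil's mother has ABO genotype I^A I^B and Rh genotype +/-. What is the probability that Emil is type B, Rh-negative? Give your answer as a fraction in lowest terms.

Emil's father's ABO genotype from I^A i × I^A I^B: 1/4 I^A I^A, 1/4 I^A I^B, 1/4 I^A i, 1/4 I^B i.
Crossing each possibility with the mother I^A I^B and summing P(type B): 1/4·0 + 1/4·1/4 + 1/4·1/4 + 1/4·1/2 = 1/4.
Similarly for Rh via the father's Rh distribution: P(Rh-) = 1/4.
Independent loci: 1/4 × 1/4 = 1/16.

1/16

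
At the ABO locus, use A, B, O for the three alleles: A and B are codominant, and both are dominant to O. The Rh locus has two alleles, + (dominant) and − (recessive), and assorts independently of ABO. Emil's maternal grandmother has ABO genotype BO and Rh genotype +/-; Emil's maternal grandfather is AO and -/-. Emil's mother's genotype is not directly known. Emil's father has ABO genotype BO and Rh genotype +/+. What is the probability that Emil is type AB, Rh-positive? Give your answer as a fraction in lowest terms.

1/8

Emil's mother's ABO genotype from BO × AO: 1/4 AB, 1/4 AO, 1/4 BO, 1/4 OO.
Crossing each possibility with the father BO and summing P(type AB): 1/4·1/4 + 1/4·1/4 + 1/4·0 + 1/4·0 = 1/8.
Similarly for Rh via the mother's Rh distribution: P(Rh+) = 1.
Independent loci: 1/8 × 1 = 1/8.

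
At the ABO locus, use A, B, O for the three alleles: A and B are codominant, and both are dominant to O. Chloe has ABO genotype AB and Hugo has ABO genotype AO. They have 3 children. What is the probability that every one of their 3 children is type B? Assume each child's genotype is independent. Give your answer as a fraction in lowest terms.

ABO cross AB × AO → 1/2 A, 1/4 B, 1/4 AB.
So P(type B) = 1/4 per child.
All 3 independent: (1/4)^3 = 1/64.

1/64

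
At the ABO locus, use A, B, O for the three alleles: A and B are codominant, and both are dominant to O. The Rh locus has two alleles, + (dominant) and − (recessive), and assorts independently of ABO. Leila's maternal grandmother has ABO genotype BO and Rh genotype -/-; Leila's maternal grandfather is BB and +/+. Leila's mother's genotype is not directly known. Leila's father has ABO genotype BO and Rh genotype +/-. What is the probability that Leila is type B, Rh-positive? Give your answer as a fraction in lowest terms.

21/32

Leila's mother's ABO genotype from BO × BB: 1/2 BB, 1/2 BO.
Crossing each possibility with the father BO and summing P(type B): 1/2·1 + 1/2·3/4 = 7/8.
Similarly for Rh via the mother's Rh distribution: P(Rh+) = 3/4.
Independent loci: 7/8 × 3/4 = 21/32.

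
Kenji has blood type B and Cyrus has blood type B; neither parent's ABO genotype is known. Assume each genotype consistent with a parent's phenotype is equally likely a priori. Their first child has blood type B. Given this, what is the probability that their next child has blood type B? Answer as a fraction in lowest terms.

19/20

Possible genotypes: Kenji ∈ {I^B I^B, I^B i}; Cyrus ∈ {I^B I^B, I^B i}.
Weight each parental genotype pair by prior × P(type-B child):
  I^B I^B × I^B I^B: posterior weight 4/15; P(next child type B) = 1.
  I^B I^B × I^B i: posterior weight 4/15; P(next child type B) = 1.
  I^B i × I^B I^B: posterior weight 4/15; P(next child type B) = 1.
  I^B i × I^B i: posterior weight 1/5; P(next child type B) = 3/4.
Weighted sum = 19/20.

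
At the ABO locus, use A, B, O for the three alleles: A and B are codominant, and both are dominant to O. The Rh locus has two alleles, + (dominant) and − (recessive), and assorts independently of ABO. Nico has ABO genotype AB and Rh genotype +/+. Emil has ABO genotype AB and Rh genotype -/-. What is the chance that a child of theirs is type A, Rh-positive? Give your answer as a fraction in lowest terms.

ABO cross AB × AB → offspring phenotypes: 1/4 A, 1/4 B, 1/2 AB.
Rh cross +/+ × -/- → 1 Rh+.
Independent loci: P(type A, Rh-positive) = 1/4 × 1 = 1/4.

1/4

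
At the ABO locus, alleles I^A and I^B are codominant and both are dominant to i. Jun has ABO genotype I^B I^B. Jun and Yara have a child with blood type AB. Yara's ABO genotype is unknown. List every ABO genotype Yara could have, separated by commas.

I^A I^A, I^A I^B, I^A i

For each candidate genotype of Yara, check whether crossing it with I^B I^B can produce every observed child phenotype.
  I^A I^A → possible child types {AB} ✓
  I^A I^B → possible child types {B, AB} ✓
  I^A i → possible child types {B, AB} ✓
  I^B I^B → possible child types {B} ✗
  I^B i → possible child types {B} ✗
  i i → possible child types {B} ✗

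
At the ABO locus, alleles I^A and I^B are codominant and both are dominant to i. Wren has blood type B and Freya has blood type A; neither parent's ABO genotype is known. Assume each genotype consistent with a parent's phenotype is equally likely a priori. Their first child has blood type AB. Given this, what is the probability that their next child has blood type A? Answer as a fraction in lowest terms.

Possible genotypes: Wren ∈ {I^B I^B, I^B i}; Freya ∈ {I^A I^A, I^A i}.
Weight each parental genotype pair by prior × P(type-AB child):
  I^B I^B × I^A I^A: posterior weight 4/9; P(next child type A) = 0.
  I^B I^B × I^A i: posterior weight 2/9; P(next child type A) = 0.
  I^B i × I^A I^A: posterior weight 2/9; P(next child type A) = 1/2.
  I^B i × I^A i: posterior weight 1/9; P(next child type A) = 1/4.
Weighted sum = 5/36.

5/36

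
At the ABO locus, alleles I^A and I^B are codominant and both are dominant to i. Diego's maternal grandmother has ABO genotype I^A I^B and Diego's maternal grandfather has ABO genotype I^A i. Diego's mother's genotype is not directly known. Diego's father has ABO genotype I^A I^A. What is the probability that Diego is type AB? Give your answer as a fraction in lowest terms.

Diego's mother's ABO genotype from I^A I^B × I^A i: 1/4 I^A I^A, 1/4 I^A I^B, 1/4 I^A i, 1/4 I^B i.
Crossing each possibility with the father I^A I^A and summing P(type AB): 1/4·0 + 1/4·1/2 + 1/4·0 + 1/4·1/2 = 1/4.

1/4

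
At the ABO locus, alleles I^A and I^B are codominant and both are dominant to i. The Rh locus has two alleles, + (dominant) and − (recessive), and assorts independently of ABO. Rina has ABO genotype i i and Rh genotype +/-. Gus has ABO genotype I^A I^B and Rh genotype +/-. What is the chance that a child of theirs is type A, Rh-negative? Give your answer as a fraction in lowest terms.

ABO cross i i × I^A I^B → offspring phenotypes: 1/2 A, 1/2 B.
Rh cross +/- × +/- → 3/4 Rh+, 1/4 Rh-.
Independent loci: P(type A, Rh-negative) = 1/2 × 1/4 = 1/8.

1/8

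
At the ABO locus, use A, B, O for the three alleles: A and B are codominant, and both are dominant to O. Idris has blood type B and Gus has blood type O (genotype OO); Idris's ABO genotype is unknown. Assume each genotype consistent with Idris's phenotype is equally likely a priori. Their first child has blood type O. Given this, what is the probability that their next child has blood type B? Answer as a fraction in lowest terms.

Possible genotypes: Idris ∈ {BB, BO}; Gus ∈ {OO}.
Weight each parental genotype pair by prior × P(type-O child):
  BO × OO: posterior weight 1; P(next child type B) = 1/2.
Weighted sum = 1/2.

1/2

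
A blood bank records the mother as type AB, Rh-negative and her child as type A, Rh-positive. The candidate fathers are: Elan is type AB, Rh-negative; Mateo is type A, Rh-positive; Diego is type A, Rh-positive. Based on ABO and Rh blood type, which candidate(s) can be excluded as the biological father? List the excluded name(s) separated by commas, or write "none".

A candidate is excluded only if no genotype consistent with his phenotype could produce a type A, Rh-positive child with a type AB, Rh-negative mother.
Elan (type AB, Rh-): no genotype consistent with that phenotype can produce a type-A Rh+ child with a type-AB mother.

Elan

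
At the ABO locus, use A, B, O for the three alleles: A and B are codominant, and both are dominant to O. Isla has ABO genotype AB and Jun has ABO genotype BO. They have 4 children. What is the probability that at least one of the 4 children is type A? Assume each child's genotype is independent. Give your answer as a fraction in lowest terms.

ABO cross AB × BO → 1/4 A, 1/2 B, 1/4 AB.
So P(type A) = 1/4 per child.
P(none) = (3/4)^4 = 81/256; P(at least one) = 1 − 81/256 = 175/256.

175/256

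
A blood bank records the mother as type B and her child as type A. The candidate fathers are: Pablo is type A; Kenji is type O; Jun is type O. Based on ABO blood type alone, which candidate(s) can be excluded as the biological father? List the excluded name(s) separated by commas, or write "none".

A candidate is excluded only if no genotype consistent with his phenotype could produce a type A child with a type B mother.
Kenji (type O): no genotype consistent with that phenotype can produce a type-A child with a type-B mother.
Jun (type O): no genotype consistent with that phenotype can produce a type-A child with a type-B mother.

Kenji, Jun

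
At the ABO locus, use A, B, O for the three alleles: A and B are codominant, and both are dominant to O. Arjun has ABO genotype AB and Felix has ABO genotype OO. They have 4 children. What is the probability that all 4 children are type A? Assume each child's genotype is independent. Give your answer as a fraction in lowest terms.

ABO cross AB × OO → 1/2 A, 1/2 B.
So P(type A) = 1/2 per child.
All 4 independent: (1/2)^4 = 1/16.

1/16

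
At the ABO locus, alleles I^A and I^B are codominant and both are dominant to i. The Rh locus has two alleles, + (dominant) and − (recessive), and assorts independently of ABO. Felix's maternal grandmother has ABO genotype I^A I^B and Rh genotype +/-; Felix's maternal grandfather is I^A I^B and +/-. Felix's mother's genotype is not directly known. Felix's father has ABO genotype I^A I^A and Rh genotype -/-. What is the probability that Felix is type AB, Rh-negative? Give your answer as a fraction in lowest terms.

1/4

Felix's mother's ABO genotype from I^A I^B × I^A I^B: 1/4 I^A I^A, 1/2 I^A I^B, 1/4 I^B I^B.
Crossing each possibility with the father I^A I^A and summing P(type AB): 1/4·0 + 1/2·1/2 + 1/4·1 = 1/2.
Similarly for Rh via the mother's Rh distribution: P(Rh-) = 1/2.
Independent loci: 1/2 × 1/2 = 1/4.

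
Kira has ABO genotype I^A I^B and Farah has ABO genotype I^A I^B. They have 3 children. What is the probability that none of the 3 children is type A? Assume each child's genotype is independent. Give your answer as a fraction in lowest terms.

ABO cross I^A I^B × I^A I^B → 1/4 A, 1/4 B, 1/2 AB.
So P(type A) = 1/4 per child.
P(not type A) = 3/4 for one child; (3/4)^3 = 27/64.

27/64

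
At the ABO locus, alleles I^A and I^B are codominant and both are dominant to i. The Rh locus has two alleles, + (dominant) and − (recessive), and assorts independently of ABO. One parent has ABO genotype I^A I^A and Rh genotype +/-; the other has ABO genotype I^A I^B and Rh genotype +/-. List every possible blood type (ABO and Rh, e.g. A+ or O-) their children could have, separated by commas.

A+, A-, AB+, AB-

Gametes from I^A I^A × I^A I^B give offspring ABO genotypes I^A I^A, I^A I^B, i.e. phenotypes A, AB.
Rh cross +/- × +/- → phenotypes Rh+, Rh-.
Combining independently: A+, A-, AB+, AB-.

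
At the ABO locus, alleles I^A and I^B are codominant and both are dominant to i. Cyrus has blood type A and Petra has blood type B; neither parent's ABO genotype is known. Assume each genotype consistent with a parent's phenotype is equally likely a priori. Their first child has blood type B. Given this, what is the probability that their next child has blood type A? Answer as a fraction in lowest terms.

1/12

Possible genotypes: Cyrus ∈ {I^A I^A, I^A i}; Petra ∈ {I^B I^B, I^B i}.
Weight each parental genotype pair by prior × P(type-B child):
  I^A i × I^B I^B: posterior weight 2/3; P(next child type A) = 0.
  I^A i × I^B i: posterior weight 1/3; P(next child type A) = 1/4.
Weighted sum = 1/12.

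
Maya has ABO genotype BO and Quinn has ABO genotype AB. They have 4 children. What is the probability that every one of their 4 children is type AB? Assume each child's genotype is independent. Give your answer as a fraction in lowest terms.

ABO cross BO × AB → 1/4 A, 1/2 B, 1/4 AB.
So P(type AB) = 1/4 per child.
All 4 independent: (1/4)^4 = 1/256.

1/256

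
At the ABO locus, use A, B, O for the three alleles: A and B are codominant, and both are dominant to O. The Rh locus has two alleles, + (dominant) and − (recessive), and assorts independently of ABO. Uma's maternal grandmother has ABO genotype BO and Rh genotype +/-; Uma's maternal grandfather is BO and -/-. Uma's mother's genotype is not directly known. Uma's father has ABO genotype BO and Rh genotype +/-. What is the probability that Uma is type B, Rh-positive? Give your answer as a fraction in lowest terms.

Uma's mother's ABO genotype from BO × BO: 1/4 BB, 1/2 BO, 1/4 OO.
Crossing each possibility with the father BO and summing P(type B): 1/4·1 + 1/2·3/4 + 1/4·1/2 = 3/4.
Similarly for Rh via the mother's Rh distribution: P(Rh+) = 5/8.
Independent loci: 3/4 × 5/8 = 15/32.

15/32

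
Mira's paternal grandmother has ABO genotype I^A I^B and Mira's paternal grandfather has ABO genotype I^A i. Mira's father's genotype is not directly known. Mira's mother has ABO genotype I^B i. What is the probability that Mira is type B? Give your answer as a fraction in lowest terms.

3/8

Mira's father's ABO genotype from I^A I^B × I^A i: 1/4 I^A I^A, 1/4 I^A I^B, 1/4 I^A i, 1/4 I^B i.
Crossing each possibility with the mother I^B i and summing P(type B): 1/4·0 + 1/4·1/2 + 1/4·1/4 + 1/4·3/4 = 3/8.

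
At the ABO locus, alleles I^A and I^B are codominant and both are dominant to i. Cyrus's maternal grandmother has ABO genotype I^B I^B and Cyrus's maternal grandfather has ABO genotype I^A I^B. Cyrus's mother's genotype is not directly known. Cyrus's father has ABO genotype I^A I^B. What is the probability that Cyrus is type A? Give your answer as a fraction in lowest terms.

Cyrus's mother's ABO genotype from I^B I^B × I^A I^B: 1/2 I^A I^B, 1/2 I^B I^B.
Crossing each possibility with the father I^A I^B and summing P(type A): 1/2·1/4 + 1/2·0 = 1/8.

1/8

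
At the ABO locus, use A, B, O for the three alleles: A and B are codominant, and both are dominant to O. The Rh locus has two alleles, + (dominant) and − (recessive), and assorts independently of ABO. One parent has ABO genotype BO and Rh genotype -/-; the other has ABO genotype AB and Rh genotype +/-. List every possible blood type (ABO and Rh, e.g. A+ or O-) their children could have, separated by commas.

Gametes from BO × AB give offspring ABO genotypes AB, AO, BB, BO, i.e. phenotypes A, B, AB.
Rh cross -/- × +/- → phenotypes Rh+, Rh-.
Combining independently: A+, A-, B+, B-, AB+, AB-.

A+, A-, B+, B-, AB+, AB-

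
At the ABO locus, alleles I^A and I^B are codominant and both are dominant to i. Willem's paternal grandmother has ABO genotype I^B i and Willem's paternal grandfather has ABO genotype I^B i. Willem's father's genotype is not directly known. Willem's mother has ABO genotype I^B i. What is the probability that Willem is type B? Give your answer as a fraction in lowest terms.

Willem's father's ABO genotype from I^B i × I^B i: 1/4 I^B I^B, 1/2 I^B i, 1/4 i i.
Crossing each possibility with the mother I^B i and summing P(type B): 1/4·1 + 1/2·3/4 + 1/4·1/2 = 3/4.

3/4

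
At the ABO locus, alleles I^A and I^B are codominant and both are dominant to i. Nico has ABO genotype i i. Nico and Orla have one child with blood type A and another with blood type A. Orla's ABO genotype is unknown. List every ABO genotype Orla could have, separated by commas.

For each candidate genotype of Orla, check whether crossing it with i i can produce every observed child phenotype.
  I^A I^A → possible child types {A} ✓
  I^A I^B → possible child types {A, B} ✓
  I^A i → possible child types {O, A} ✓
  I^B I^B → possible child types {B} ✗
  I^B i → possible child types {O, B} ✗
  i i → possible child types {O} ✗

I^A I^A, I^A I^B, I^A i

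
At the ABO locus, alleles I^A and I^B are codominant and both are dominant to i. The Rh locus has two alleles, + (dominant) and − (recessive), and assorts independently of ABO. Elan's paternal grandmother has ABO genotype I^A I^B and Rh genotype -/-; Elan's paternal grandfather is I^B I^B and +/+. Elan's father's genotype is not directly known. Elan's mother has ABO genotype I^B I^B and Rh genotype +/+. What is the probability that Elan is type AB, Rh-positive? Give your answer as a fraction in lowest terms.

1/4

Elan's father's ABO genotype from I^A I^B × I^B I^B: 1/2 I^A I^B, 1/2 I^B I^B.
Crossing each possibility with the mother I^B I^B and summing P(type AB): 1/2·1/2 + 1/2·0 = 1/4.
Similarly for Rh via the father's Rh distribution: P(Rh+) = 1.
Independent loci: 1/4 × 1 = 1/4.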